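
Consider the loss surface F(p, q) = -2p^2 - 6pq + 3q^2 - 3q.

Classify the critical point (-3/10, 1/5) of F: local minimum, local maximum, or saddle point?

saddle point

The Hessian of F is constant: H = [[-4, -6], [-6, 6]].
det(H) = (-4)·6 − (-6)² = -60.
Since det(H) < 0, H is indefinite and the critical point is a saddle point.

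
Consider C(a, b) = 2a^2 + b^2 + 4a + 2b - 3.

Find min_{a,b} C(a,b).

C(a,b) separates as P(a) + Q(b) − 3, so its minimum is min P + min Q − 3.
P'(a) = 4a + 4 vanishes at a ∈ {-1}; Q'(b) = 2b + 2 vanishes at b ∈ {-1}.
Local minima of P (where P''>0): P(-1)=-2. Local minima of Q: Q(-1)=-1.
So the global minimum of C is P(-1) + Q(-1) − 3 = -2 − 1 − 3 = -6, attained at (-1, -1).

-6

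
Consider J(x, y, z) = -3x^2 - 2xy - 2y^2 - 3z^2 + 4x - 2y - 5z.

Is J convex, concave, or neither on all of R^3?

J is quadratic, so its Hessian is the constant matrix H = [[-6, -2, 0], [-2, -4, 0], [0, 0, -6]].
Leading principal minors: -6, 20, -120.
Signs alternate −, +, − ⇒ H ≺ 0 ⇒ concave.

concave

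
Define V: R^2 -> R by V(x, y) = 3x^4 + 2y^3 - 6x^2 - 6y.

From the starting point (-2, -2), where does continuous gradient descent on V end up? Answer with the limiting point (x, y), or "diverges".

V is separable, so gradient descent decouples: x follows -∂V/∂x, y follows -∂V/∂y.
∂V/∂x = 12x(x - 1)(x + 1); at x=-2 this is -72, so x increases.
∂V/∂y = 6(y - 1)(y + 1); at y=-2 this is 18, so y decreases.
The y-coordinate has no critical point in that direction and runs off to infinity.

diverges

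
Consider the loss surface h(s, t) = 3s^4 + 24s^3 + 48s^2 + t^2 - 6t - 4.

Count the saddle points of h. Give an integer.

h separates as a function of s plus a function of t, so ∇h=0 decouples.
∂h/∂s = 12s(s + 2)(s + 4) = 0 at s ∈ {-4, -2, 0}; ∂h/∂t = 2(t - 3) = 0 at t ∈ {3}.
The Hessian is diagonal: diag(h_ss, h_tt). Second derivatives: h_ss(-4)=96, h_ss(-2)=-48, h_ss(0)=96; h_tt(3)=2.
Saddle points occur where the two diagonal entries have opposite signs: (-2, 3). Count: 1.

1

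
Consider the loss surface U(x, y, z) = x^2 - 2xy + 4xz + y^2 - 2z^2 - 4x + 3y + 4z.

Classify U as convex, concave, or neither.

neither

U is quadratic, so its Hessian is the constant matrix H = [[2, -2, 4], [-2, 2, 0], [4, 0, -4]].
Leading principal minors: 2, 0, -32.
Neither pattern holds ⇒ H is indefinite ⇒ neither convex nor concave.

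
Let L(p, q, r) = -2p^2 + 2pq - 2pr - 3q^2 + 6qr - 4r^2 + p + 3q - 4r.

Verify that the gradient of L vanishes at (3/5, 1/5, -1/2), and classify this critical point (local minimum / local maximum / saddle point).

local maximum

∇L = (-4p + 2q - 2r + 1, 2p - 6q + 6r + 3, -2p + 6q - 8r - 4); substituting (3/5, 1/5, -1/2) gives ∇L = (0, 0, 0), so (3/5, 1/5, -1/2) is indeed a critical point.
The Hessian is constant: H = [[-4, 2, -2], [2, -6, 6], [-2, 6, -8]].
Leading principal minors: Δ₁ = -4, Δ₂ = 20, Δ₃ = -40.
The minors alternate sign starting negative (−, +, −), so H is negative definite: a local maximum.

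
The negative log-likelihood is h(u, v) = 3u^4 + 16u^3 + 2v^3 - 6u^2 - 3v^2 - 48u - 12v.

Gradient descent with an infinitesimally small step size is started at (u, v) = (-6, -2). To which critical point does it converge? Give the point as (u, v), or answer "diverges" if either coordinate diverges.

h is separable, so gradient descent decouples: u follows -∂h/∂u, v follows -∂h/∂v.
∂h/∂u = 12(u - 1)(u + 1)(u + 4); at u=-6 this is -840, so u increases.
∂h/∂v = 6(v - 2)(v + 1); at v=-2 this is 24, so v decreases.
The v-coordinate has no critical point in that direction and runs off to infinity.

diverges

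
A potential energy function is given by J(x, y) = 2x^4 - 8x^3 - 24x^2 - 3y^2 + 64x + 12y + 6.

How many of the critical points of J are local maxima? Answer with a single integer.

1

J separates as a function of x plus a function of y, so ∇J=0 decouples.
∂J/∂x = 8(x - 4)(x - 1)(x + 2) = 0 at x ∈ {-2, 1, 4}; ∂J/∂y = -6(y - 2) = 0 at y ∈ {2}.
The Hessian is diagonal: diag(J_xx, J_yy). Second derivatives: J_xx(-2)=144, J_xx(1)=-72, J_xx(4)=144; J_yy(2)=-6.
Local maxima occur where both diagonal entries negative: (1, 2). Count: 1.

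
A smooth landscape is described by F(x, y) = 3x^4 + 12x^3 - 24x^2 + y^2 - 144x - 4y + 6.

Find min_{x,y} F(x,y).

-238

F(x,y) separates as P(x) + Q(y) + 6, so its minimum is min P + min Q + 6.
P'(x) = 12(x - 2)(x + 2)(x + 3) vanishes at x ∈ {-3, -2, 2}; Q'(y) = 2y - 4 vanishes at y ∈ {2}.
Local minima of P (where P''>0): P(-3)=135, P(2)=-240. Local minima of Q: Q(2)=-4.
So the global minimum of F is P(2) + Q(2) + 6 = -240 − 4 + 6 = -238, attained at (2, 2).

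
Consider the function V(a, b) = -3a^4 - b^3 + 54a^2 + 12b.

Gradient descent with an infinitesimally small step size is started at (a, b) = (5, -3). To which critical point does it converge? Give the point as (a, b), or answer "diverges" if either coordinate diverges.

diverges

V is separable, so gradient descent decouples: a follows -∂V/∂a, b follows -∂V/∂b.
∂V/∂a = -12a(a - 3)(a + 3); at a=5 this is -960, so a increases.
∂V/∂b = -3(b - 2)(b + 2); at b=-3 this is -15, so b increases.
The a-coordinate has no critical point in that direction and runs off to infinity.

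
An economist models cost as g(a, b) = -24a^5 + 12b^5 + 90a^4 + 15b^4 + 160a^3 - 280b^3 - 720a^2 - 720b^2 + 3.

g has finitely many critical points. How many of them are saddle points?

8

g separates as a function of a plus a function of b, so ∇g=0 decouples.
∂g/∂a = -120a(a - 3)(a - 2)(a + 2) = 0 at a ∈ {-2, 0, 2, 3}; ∂g/∂b = 60b(b - 4)(b + 2)(b + 3) = 0 at b ∈ {-3, -2, 0, 4}.
The Hessian is diagonal: diag(g_aa, g_bb). Second derivatives: g_aa(-2)=4800, g_aa(0)=-1440, g_aa(2)=960, g_aa(3)=-1800; g_bb(-3)=-1260, g_bb(-2)=720, g_bb(0)=-1440, g_bb(4)=10080.
Saddle points occur where the two diagonal entries have opposite signs: (-2, -3), (-2, 0), (0, -2), (0, 4), (2, -3), (2, 0), (3, -2), (3, 4). Count: 8.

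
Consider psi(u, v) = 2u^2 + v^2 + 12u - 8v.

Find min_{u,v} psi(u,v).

psi(u,v) separates as P(u) + Q(v), so its minimum is min P + min Q.
P'(u) = 4u + 12 vanishes at u ∈ {-3}; Q'(v) = 2v - 8 vanishes at v ∈ {4}.
Local minima of P (where P''>0): P(-3)=-18. Local minima of Q: Q(4)=-16.
So the global minimum of psi is P(-3) + Q(4) = -18 − 16 = -34, attained at (-3, 4).

-34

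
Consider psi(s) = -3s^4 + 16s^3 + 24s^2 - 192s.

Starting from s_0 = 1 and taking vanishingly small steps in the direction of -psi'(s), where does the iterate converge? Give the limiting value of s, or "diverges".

psi'(s) = -12(s - 4)(s - 2)(s + 2), so psi'(1) = -108.
Gradient descent moves in the -psi' direction, i.e. s is increasing.
The nearest critical point in that direction is s = 2, where psi'' = 96 > 0 (a local minimum). The iterate converges there.

2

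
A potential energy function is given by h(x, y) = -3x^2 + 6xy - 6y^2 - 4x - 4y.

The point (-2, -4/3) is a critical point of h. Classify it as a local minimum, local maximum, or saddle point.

The Hessian of h is constant: H = [[-6, 6], [6, -12]].
det(H) = (-6)·(-12) − 6² = 36.
det(H) > 0 and tr(H) = -18 < 0, so H is negative definite and the point is a local maximum.

local maximum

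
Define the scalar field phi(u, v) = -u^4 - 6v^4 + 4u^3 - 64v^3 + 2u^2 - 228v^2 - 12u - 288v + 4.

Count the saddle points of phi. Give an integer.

4

phi separates as a function of u plus a function of v, so ∇phi=0 decouples.
∂phi/∂u = -4(u - 3)(u - 1)(u + 1) = 0 at u ∈ {-1, 1, 3}; ∂phi/∂v = -24(v + 1)(v + 3)(v + 4) = 0 at v ∈ {-4, -3, -1}.
The Hessian is diagonal: diag(phi_uu, phi_vv). Second derivatives: phi_uu(-1)=-32, phi_uu(1)=16, phi_uu(3)=-32; phi_vv(-4)=-72, phi_vv(-3)=48, phi_vv(-1)=-144.
Saddle points occur where the two diagonal entries have opposite signs: (-1, -3), (1, -4), (1, -1), (3, -3). Count: 4.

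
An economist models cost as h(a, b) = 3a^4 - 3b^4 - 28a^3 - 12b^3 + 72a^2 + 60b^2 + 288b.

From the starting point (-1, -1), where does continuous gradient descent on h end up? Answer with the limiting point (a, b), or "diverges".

(0, -2)

h is separable, so gradient descent decouples: a follows -∂h/∂a, b follows -∂h/∂b.
∂h/∂a = 12a(a - 4)(a - 3); at a=-1 this is -240, so a increases.
∂h/∂b = -12(b - 3)(b + 2)(b + 4); at b=-1 this is 144, so b decreases.
a converges to its nearest critical value 0 (a local min of the a-part); b converges to -2. The iterate converges to (0, -2).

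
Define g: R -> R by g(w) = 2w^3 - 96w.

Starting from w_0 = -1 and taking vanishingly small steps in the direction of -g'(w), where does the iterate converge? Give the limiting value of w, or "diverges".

g'(w) = 6(w - 4)(w + 4), so g'(-1) = -90.
Gradient descent moves in the -g' direction, i.e. w is increasing.
The nearest critical point in that direction is w = 4, where g'' = 48 > 0 (a local minimum). The iterate converges there.

4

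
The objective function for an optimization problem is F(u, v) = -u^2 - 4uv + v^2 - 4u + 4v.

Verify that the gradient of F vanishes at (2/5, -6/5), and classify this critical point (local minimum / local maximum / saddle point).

∇F = (-2u - 4v - 4, -4u + 2v + 4); substituting (2/5, -6/5) gives ∇F = (0, 0), so (2/5, -6/5) is indeed a critical point.
The Hessian of F is constant: H = [[-2, -4], [-4, 2]].
det(H) = (-2)·2 − (-4)² = -20.
Since det(H) < 0, H is indefinite and the critical point is a saddle point.

saddle point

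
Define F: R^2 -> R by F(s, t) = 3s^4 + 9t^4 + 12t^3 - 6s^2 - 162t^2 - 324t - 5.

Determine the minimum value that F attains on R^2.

-1385

F(s,t) separates as P(s) + Q(t) − 5, so its minimum is min P + min Q − 5.
P'(s) = 12s(s - 1)(s + 1) vanishes at s ∈ {-1, 0, 1}; Q'(t) = 36(t - 3)(t + 1)(t + 3) vanishes at t ∈ {-3, -1, 3}.
Local minima of P (where P''>0): P(-1)=-3, P(1)=-3. Local minima of Q: Q(-3)=-81, Q(3)=-1377.
So the global minimum of F is P(-1) + Q(3) − 5 = -3 − 1377 − 5 = -1385, attained at (-1, 3).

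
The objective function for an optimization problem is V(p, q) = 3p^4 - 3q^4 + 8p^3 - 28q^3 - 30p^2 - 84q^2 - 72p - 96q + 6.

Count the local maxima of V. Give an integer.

V separates as a function of p plus a function of q, so ∇V=0 decouples.
∂V/∂p = 12(p - 2)(p + 1)(p + 3) = 0 at p ∈ {-3, -1, 2}; ∂V/∂q = -12(q + 1)(q + 2)(q + 4) = 0 at q ∈ {-4, -2, -1}.
The Hessian is diagonal: diag(V_pp, V_qq). Second derivatives: V_pp(-3)=120, V_pp(-1)=-72, V_pp(2)=180; V_qq(-4)=-72, V_qq(-2)=24, V_qq(-1)=-36.
Local maxima occur where both diagonal entries negative: (-1, -4), (-1, -1). Count: 2.

2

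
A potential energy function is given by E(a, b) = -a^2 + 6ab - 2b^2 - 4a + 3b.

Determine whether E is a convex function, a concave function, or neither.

E is quadratic, so its Hessian is the constant matrix H = [[-2, 6], [6, -4]].
det(H) = -28, tr(H) = -6.
det(H) < 0, so H is indefinite: neither convex nor concave.

neither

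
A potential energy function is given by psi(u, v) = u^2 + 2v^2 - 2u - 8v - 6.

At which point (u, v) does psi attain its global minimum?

(1, 2)

psi(u,v) separates as P(u) + Q(v) − 6, so its minimum is min P + min Q − 6.
P'(u) = 2u - 2 vanishes at u ∈ {1}; Q'(v) = 4v - 8 vanishes at v ∈ {2}.
Local minima of P (where P''>0): P(1)=-1. Local minima of Q: Q(2)=-8.
So the global minimum of psi is P(1) + Q(2) − 6 = -1 − 8 − 6 = -15, attained at (1, 2).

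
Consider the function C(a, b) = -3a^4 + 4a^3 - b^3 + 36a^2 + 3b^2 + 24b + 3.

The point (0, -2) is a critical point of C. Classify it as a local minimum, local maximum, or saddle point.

The mixed partial ∂²C/∂a∂b is 0, so the Hessian at any point is diag(C_aa, C_bb) = diag(12(-3a^2 + 2a + 6), 6(-b + 1)).
At (0, -2): H = diag(72, 18).
Both eigenvalues are positive, so H is positive definite: a local minimum.

local minimum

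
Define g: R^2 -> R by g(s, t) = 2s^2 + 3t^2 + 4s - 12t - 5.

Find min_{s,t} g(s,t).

-19

g(s,t) separates as P(s) + Q(t) − 5, so its minimum is min P + min Q − 5.
P'(s) = 4s + 4 vanishes at s ∈ {-1}; Q'(t) = 6(t - 2) vanishes at t ∈ {2}.
Local minima of P (where P''>0): P(-1)=-2. Local minima of Q: Q(2)=-12.
So the global minimum of g is P(-1) + Q(2) − 5 = -2 − 12 − 5 = -19, attained at (-1, 2).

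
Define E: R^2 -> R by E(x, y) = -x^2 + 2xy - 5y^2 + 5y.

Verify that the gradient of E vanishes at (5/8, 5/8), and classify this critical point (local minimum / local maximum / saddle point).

∇E = (-2x + 2y, 2x - 10y + 5); substituting (5/8, 5/8) gives ∇E = (0, 0), so (5/8, 5/8) is indeed a critical point.
The Hessian of E is constant: H = [[-2, 2], [2, -10]].
det(H) = (-2)·(-10) − 2² = 16.
det(H) > 0 and tr(H) = -12 < 0, so H is negative definite and the point is a local maximum.

local maximum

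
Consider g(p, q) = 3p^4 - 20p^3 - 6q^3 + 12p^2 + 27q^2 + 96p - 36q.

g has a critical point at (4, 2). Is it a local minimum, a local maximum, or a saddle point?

The mixed partial ∂²g/∂p∂q is 0, so the Hessian at any point is diag(g_pp, g_qq) = diag(12(3p^2 - 10p + 2), 18(-2q + 3)).
At (4, 2): H = diag(120, -18).
The eigenvalues have opposite signs, so H is indefinite: a saddle point.

saddle point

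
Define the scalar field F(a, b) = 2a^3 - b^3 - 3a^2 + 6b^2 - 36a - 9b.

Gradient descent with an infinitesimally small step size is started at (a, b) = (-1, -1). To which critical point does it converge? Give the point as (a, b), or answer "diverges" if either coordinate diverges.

F is separable, so gradient descent decouples: a follows -∂F/∂a, b follows -∂F/∂b.
∂F/∂a = 6(a - 3)(a + 2); at a=-1 this is -24, so a increases.
∂F/∂b = -3(b - 3)(b - 1); at b=-1 this is -24, so b increases.
a converges to its nearest critical value 3 (a local min of the a-part); b converges to 1. The iterate converges to (3, 1).

(3, 1)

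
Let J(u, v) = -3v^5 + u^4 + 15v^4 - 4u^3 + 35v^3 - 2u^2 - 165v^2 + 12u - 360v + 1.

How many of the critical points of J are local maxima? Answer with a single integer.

2

J separates as a function of u plus a function of v, so ∇J=0 decouples.
∂J/∂u = 4(u - 3)(u - 1)(u + 1) = 0 at u ∈ {-1, 1, 3}; ∂J/∂v = -15(v - 4)(v - 3)(v + 1)(v + 2) = 0 at v ∈ {-2, -1, 3, 4}.
The Hessian is diagonal: diag(J_uu, J_vv). Second derivatives: J_uu(-1)=32, J_uu(1)=-16, J_uu(3)=32; J_vv(-2)=450, J_vv(-1)=-300, J_vv(3)=300, J_vv(4)=-450.
Local maxima occur where both diagonal entries negative: (1, -1), (1, 4). Count: 2.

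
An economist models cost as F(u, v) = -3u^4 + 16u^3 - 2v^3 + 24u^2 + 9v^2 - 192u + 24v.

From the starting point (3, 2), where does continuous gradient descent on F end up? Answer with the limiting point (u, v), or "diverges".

F is separable, so gradient descent decouples: u follows -∂F/∂u, v follows -∂F/∂v.
∂F/∂u = -12(u - 4)(u - 2)(u + 2); at u=3 this is 60, so u decreases.
∂F/∂v = -6(v - 4)(v + 1); at v=2 this is 36, so v decreases.
u converges to its nearest critical value 2 (a local min of the u-part); v converges to -1. The iterate converges to (2, -1).

(2, -1)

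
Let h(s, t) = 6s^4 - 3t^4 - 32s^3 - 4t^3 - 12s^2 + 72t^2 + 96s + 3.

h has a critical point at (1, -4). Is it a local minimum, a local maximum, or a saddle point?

The mixed partial ∂²h/∂s∂t is 0, so the Hessian at any point is diag(h_ss, h_tt) = diag(24(3s^2 - 8s - 1), 12(-3t^2 - 2t + 12)).
At (1, -4): H = diag(-144, -336).
Both eigenvalues are negative, so H is negative definite: a local maximum.

local maximum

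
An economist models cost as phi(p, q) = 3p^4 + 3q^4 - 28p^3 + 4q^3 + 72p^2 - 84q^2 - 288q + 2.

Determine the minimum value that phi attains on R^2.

phi(p,q) separates as A(p) + B(q) + 2, so its minimum is min A + min B + 2.
A'(p) = 12p(p - 4)(p - 3) vanishes at p ∈ {0, 3, 4}; B'(q) = 12(q - 4)(q + 2)(q + 3) vanishes at q ∈ {-3, -2, 4}.
Local minima of A (where A''>0): A(0)=0, A(4)=128. Local minima of B: B(-3)=243, B(4)=-1472.
So the global minimum of phi is A(0) + B(4) + 2 = 0 − 1472 + 2 = -1470, attained at (0, 4).

-1470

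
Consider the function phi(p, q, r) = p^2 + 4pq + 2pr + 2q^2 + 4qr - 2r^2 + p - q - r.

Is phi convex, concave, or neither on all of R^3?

phi is quadratic, so its Hessian is the constant matrix H = [[2, 4, 2], [4, 4, 4], [2, 4, -4]].
Leading principal minors: 2, -8, 48.
Neither pattern holds ⇒ H is indefinite ⇒ neither convex nor concave.

neither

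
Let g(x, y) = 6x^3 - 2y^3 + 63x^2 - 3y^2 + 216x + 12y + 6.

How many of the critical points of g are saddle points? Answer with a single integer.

2

g separates as a function of x plus a function of y, so ∇g=0 decouples.
∂g/∂x = 18(x + 3)(x + 4) = 0 at x ∈ {-4, -3}; ∂g/∂y = -6(y - 1)(y + 2) = 0 at y ∈ {-2, 1}.
The Hessian is diagonal: diag(g_xx, g_yy). Second derivatives: g_xx(-4)=-18, g_xx(-3)=18; g_yy(-2)=18, g_yy(1)=-18.
Saddle points occur where the two diagonal entries have opposite signs: (-4, -2), (-3, 1). Count: 2.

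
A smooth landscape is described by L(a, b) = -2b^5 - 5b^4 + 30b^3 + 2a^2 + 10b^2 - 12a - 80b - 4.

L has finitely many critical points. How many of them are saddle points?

L separates as a function of a plus a function of b, so ∇L=0 decouples.
∂L/∂a = 4(a - 3) = 0 at a ∈ {3}; ∂L/∂b = -10(b - 2)(b - 1)(b + 1)(b + 4) = 0 at b ∈ {-4, -1, 1, 2}.
The Hessian is diagonal: diag(L_aa, L_bb). Second derivatives: L_aa(3)=4; L_bb(-4)=900, L_bb(-1)=-180, L_bb(1)=100, L_bb(2)=-180.
Saddle points occur where the two diagonal entries have opposite signs: (3, -1), (3, 2). Count: 2.

2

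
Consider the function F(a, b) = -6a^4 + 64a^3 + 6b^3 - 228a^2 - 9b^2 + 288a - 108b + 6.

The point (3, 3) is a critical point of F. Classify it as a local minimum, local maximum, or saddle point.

The mixed partial ∂²F/∂a∂b is 0, so the Hessian at any point is diag(F_aa, F_bb) = diag(24(-3a^2 + 16a - 19), 18(2b - 1)).
At (3, 3): H = diag(48, 90).
Both eigenvalues are positive, so H is positive definite: a local minimum.

local minimum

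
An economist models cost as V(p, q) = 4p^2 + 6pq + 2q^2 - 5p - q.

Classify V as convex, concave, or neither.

neither

V is quadratic, so its Hessian is the constant matrix H = [[8, 6], [6, 4]].
det(H) = -4, tr(H) = 12.
det(H) < 0, so H is indefinite: neither convex nor concave.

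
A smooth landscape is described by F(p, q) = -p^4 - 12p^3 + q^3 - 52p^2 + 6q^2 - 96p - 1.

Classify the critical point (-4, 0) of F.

saddle point

The mixed partial ∂²F/∂p∂q is 0, so the Hessian at any point is diag(F_pp, F_qq) = diag(-4(3p^2 + 18p + 26), 6(q + 2)).
At (-4, 0): H = diag(-8, 12).
The eigenvalues have opposite signs, so H is indefinite: a saddle point.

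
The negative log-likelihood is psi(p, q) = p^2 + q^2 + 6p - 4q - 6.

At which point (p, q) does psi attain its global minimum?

psi(p,q) separates as A(p) + B(q) − 6, so its minimum is min A + min B − 6.
A'(p) = 2p + 6 vanishes at p ∈ {-3}; B'(q) = 2q - 4 vanishes at q ∈ {2}.
Local minima of A (where A''>0): A(-3)=-9. Local minima of B: B(2)=-4.
So the global minimum of psi is A(-3) + B(2) − 6 = -9 − 4 − 6 = -19, attained at (-3, 2).

(-3, 2)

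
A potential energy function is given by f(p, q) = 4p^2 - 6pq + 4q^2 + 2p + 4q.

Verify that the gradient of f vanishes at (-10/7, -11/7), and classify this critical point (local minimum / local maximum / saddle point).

local minimum

∇f = (8p - 6q + 2, -6p + 8q + 4); substituting (-10/7, -11/7) gives ∇f = (0, 0), so (-10/7, -11/7) is indeed a critical point.
The Hessian of f is constant: H = [[8, -6], [-6, 8]].
det(H) = 8·8 − (-6)² = 28.
det(H) > 0 and tr(H) = 16 > 0, so H is positive definite and the point is a local minimum.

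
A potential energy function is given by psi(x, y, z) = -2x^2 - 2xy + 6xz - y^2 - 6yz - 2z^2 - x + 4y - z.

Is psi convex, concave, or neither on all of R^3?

neither

psi is quadratic, so its Hessian is the constant matrix H = [[-4, -2, 6], [-2, -2, -6], [6, -6, -4]].
Leading principal minors: -4, 4, 344.
Neither pattern holds ⇒ H is indefinite ⇒ neither convex nor concave.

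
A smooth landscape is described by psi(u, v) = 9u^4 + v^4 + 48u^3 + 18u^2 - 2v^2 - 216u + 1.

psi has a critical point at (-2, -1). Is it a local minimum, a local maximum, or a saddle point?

saddle point

The mixed partial ∂²psi/∂u∂v is 0, so the Hessian at any point is diag(psi_uu, psi_vv) = diag(36(3u^2 + 8u + 1), 4(3v^2 - 1)).
At (-2, -1): H = diag(-108, 8).
The eigenvalues have opposite signs, so H is indefinite: a saddle point.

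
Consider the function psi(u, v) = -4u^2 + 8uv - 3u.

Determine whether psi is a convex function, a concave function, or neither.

neither

psi is quadratic, so its Hessian is the constant matrix H = [[-8, 8], [8, 0]].
det(H) = -64, tr(H) = -8.
det(H) < 0, so H is indefinite: neither convex nor concave.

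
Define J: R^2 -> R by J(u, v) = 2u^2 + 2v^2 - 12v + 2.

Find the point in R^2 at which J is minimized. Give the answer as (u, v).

(0, 3)

J(u,v) separates as P(u) + Q(v) + 2, so its minimum is min P + min Q + 2.
P'(u) = 4u vanishes at u ∈ {0}; Q'(v) = 4v - 12 vanishes at v ∈ {3}.
Local minima of P (where P''>0): P(0)=0. Local minima of Q: Q(3)=-18.
So the global minimum of J is P(0) + Q(3) + 2 = 0 − 18 + 2 = -16, attained at (0, 3).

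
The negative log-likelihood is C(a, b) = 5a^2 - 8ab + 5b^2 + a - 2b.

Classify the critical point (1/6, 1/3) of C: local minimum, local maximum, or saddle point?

local minimum

The Hessian of C is constant: H = [[10, -8], [-8, 10]].
det(H) = 10·10 − (-8)² = 36.
det(H) > 0 and tr(H) = 20 > 0, so H is positive definite and the point is a local minimum.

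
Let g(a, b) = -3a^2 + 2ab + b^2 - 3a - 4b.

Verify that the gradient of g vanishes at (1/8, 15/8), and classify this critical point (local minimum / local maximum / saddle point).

saddle point

∇g = (-6a + 2b - 3, 2a + 2b - 4); substituting (1/8, 15/8) gives ∇g = (0, 0), so (1/8, 15/8) is indeed a critical point.
The Hessian of g is constant: H = [[-6, 2], [2, 2]].
det(H) = (-6)·2 − 2² = -16.
Since det(H) < 0, H is indefinite and the critical point is a saddle point.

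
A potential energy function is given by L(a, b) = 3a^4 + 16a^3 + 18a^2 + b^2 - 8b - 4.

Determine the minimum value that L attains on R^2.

L(a,b) separates as P(a) + Q(b) − 4, so its minimum is min P + min Q − 4.
P'(a) = 12a(a + 1)(a + 3) vanishes at a ∈ {-3, -1, 0}; Q'(b) = 2b - 8 vanishes at b ∈ {4}.
Local minima of P (where P''>0): P(-3)=-27, P(0)=0. Local minima of Q: Q(4)=-16.
So the global minimum of L is P(-3) + Q(4) − 4 = -27 − 16 − 4 = -47, attained at (-3, 4).

-47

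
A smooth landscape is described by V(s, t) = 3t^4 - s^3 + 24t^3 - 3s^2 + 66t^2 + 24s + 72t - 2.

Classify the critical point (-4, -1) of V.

The mixed partial ∂²V/∂s∂t is 0, so the Hessian at any point is diag(V_ss, V_tt) = diag(-6(s + 1), 12(3t^2 + 12t + 11)).
At (-4, -1): H = diag(18, 24).
Both eigenvalues are positive, so H is positive definite: a local minimum.

local minimum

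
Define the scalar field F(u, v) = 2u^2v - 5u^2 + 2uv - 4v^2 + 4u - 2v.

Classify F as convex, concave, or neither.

The term 2u^2v is cubic, so the Hessian is not constant.
∂²F/∂u² = 4v - 10, which takes both signs as v varies (negative for sufficiently negative v). A diagonal entry of the Hessian changing sign means the Hessian is neither positive- nor negative-semidefinite on all of R^2.

neither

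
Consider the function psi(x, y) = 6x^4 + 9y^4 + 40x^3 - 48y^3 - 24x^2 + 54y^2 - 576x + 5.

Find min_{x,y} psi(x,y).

psi(x,y) separates as P(x) + Q(y) + 5, so its minimum is min P + min Q + 5.
P'(x) = 24(x - 2)(x + 3)(x + 4) vanishes at x ∈ {-4, -3, 2}; Q'(y) = 36y(y - 3)(y - 1) vanishes at y ∈ {0, 1, 3}.
Local minima of P (where P''>0): P(-4)=896, P(2)=-832. Local minima of Q: Q(0)=0, Q(3)=-81.
So the global minimum of psi is P(2) + Q(3) + 5 = -832 − 81 + 5 = -908, attained at (2, 3).

-908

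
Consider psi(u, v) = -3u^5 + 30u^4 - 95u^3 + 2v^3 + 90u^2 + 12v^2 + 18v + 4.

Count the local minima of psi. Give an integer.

psi separates as a function of u plus a function of v, so ∇psi=0 decouples.
∂psi/∂u = -15u(u - 4)(u - 3)(u - 1) = 0 at u ∈ {0, 1, 3, 4}; ∂psi/∂v = 6(v + 1)(v + 3) = 0 at v ∈ {-3, -1}.
The Hessian is diagonal: diag(psi_uu, psi_vv). Second derivatives: psi_uu(0)=180, psi_uu(1)=-90, psi_uu(3)=90, psi_uu(4)=-180; psi_vv(-3)=-12, psi_vv(-1)=12.
Local minima occur where both diagonal entries positive: (0, -1), (3, -1). Count: 2.

2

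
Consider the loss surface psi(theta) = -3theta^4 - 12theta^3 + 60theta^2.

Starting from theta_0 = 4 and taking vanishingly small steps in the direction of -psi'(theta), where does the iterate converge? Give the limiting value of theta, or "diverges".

diverges

psi'(theta) = -12theta(theta - 2)(theta + 5), so psi'(4) = -864.
Gradient descent moves in the -psi' direction, i.e. theta is increasing.
There is no critical point above theta=4, and psi' keeps the same sign, so the iterate runs off to +∞.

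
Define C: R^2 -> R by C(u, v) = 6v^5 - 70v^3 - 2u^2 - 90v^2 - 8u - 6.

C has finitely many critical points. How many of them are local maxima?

C separates as a function of u plus a function of v, so ∇C=0 decouples.
∂C/∂u = -4(u + 2) = 0 at u ∈ {-2}; ∂C/∂v = 30v(v - 3)(v + 1)(v + 2) = 0 at v ∈ {-2, -1, 0, 3}.
The Hessian is diagonal: diag(C_uu, C_vv). Second derivatives: C_uu(-2)=-4; C_vv(-2)=-300, C_vv(-1)=120, C_vv(0)=-180, C_vv(3)=1800.
Local maxima occur where both diagonal entries negative: (-2, -2), (-2, 0). Count: 2.

2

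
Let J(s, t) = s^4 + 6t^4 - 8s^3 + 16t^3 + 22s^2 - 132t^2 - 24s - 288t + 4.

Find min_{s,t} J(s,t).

J(s,t) separates as P(s) + Q(t) + 4, so its minimum is min P + min Q + 4.
P'(s) = 4(s - 3)(s - 2)(s - 1) vanishes at s ∈ {1, 2, 3}; Q'(t) = 24(t - 3)(t + 1)(t + 4) vanishes at t ∈ {-4, -1, 3}.
Local minima of P (where P''>0): P(1)=-9, P(3)=-9. Local minima of Q: Q(-4)=-448, Q(3)=-1134.
So the global minimum of J is P(1) + Q(3) + 4 = -9 − 1134 + 4 = -1139, attained at (1, 3).

-1139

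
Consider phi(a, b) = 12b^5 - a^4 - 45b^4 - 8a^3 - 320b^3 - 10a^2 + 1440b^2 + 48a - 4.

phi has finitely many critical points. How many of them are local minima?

phi separates as a function of a plus a function of b, so ∇phi=0 decouples.
∂phi/∂a = -4(a - 1)(a + 3)(a + 4) = 0 at a ∈ {-4, -3, 1}; ∂phi/∂b = 60b(b - 4)(b - 3)(b + 4) = 0 at b ∈ {-4, 0, 3, 4}.
The Hessian is diagonal: diag(phi_aa, phi_bb). Second derivatives: phi_aa(-4)=-20, phi_aa(-3)=16, phi_aa(1)=-80; phi_bb(-4)=-13440, phi_bb(0)=2880, phi_bb(3)=-1260, phi_bb(4)=1920.
Local minima occur where both diagonal entries positive: (-3, 0), (-3, 4). Count: 2.

2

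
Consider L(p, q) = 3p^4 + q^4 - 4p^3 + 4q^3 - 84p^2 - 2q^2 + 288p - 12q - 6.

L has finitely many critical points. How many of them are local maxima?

1

L separates as a function of p plus a function of q, so ∇L=0 decouples.
∂L/∂p = 12(p - 3)(p - 2)(p + 4) = 0 at p ∈ {-4, 2, 3}; ∂L/∂q = 4(q - 1)(q + 1)(q + 3) = 0 at q ∈ {-3, -1, 1}.
The Hessian is diagonal: diag(L_pp, L_qq). Second derivatives: L_pp(-4)=504, L_pp(2)=-72, L_pp(3)=84; L_qq(-3)=32, L_qq(-1)=-16, L_qq(1)=32.
Local maxima occur where both diagonal entries negative: (2, -1). Count: 1.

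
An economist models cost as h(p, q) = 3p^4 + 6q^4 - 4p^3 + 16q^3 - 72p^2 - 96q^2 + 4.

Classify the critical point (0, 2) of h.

The mixed partial ∂²h/∂p∂q is 0, so the Hessian at any point is diag(h_pp, h_qq) = diag(12(3p^2 - 2p - 12), 24(3q^2 + 4q - 8)).
At (0, 2): H = diag(-144, 288).
The eigenvalues have opposite signs, so H is indefinite: a saddle point.

saddle point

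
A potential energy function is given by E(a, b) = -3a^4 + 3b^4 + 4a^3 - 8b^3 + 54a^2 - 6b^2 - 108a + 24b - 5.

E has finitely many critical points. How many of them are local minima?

E separates as a function of a plus a function of b, so ∇E=0 decouples.
∂E/∂a = -12(a - 3)(a - 1)(a + 3) = 0 at a ∈ {-3, 1, 3}; ∂E/∂b = 12(b - 2)(b - 1)(b + 1) = 0 at b ∈ {-1, 1, 2}.
The Hessian is diagonal: diag(E_aa, E_bb). Second derivatives: E_aa(-3)=-288, E_aa(1)=96, E_aa(3)=-144; E_bb(-1)=72, E_bb(1)=-24, E_bb(2)=36.
Local minima occur where both diagonal entries positive: (1, -1), (1, 2). Count: 2.

2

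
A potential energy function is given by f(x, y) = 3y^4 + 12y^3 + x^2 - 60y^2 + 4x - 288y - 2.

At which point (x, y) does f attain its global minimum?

f(x,y) separates as P(x) + Q(y) − 2, so its minimum is min P + min Q − 2.
P'(x) = 2x + 4 vanishes at x ∈ {-2}; Q'(y) = 12(y - 3)(y + 2)(y + 4) vanishes at y ∈ {-4, -2, 3}.
Local minima of P (where P''>0): P(-2)=-4. Local minima of Q: Q(-4)=192, Q(3)=-837.
So the global minimum of f is P(-2) + Q(3) − 2 = -4 − 837 − 2 = -843, attained at (-2, 3).

(-2, 3)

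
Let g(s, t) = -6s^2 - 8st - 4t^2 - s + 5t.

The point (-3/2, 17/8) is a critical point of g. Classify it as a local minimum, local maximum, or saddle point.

The Hessian of g is constant: H = [[-12, -8], [-8, -8]].
det(H) = (-12)·(-8) − (-8)² = 32.
det(H) > 0 and tr(H) = -20 < 0, so H is negative definite and the point is a local maximum.

local maximum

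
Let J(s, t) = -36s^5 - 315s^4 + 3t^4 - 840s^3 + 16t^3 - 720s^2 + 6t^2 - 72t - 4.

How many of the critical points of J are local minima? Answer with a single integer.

J separates as a function of s plus a function of t, so ∇J=0 decouples.
∂J/∂s = -180s(s + 1)(s + 2)(s + 4) = 0 at s ∈ {-4, -2, -1, 0}; ∂J/∂t = 12(t - 1)(t + 2)(t + 3) = 0 at t ∈ {-3, -2, 1}.
The Hessian is diagonal: diag(J_ss, J_tt). Second derivatives: J_ss(-4)=4320, J_ss(-2)=-720, J_ss(-1)=540, J_ss(0)=-1440; J_tt(-3)=48, J_tt(-2)=-36, J_tt(1)=144.
Local minima occur where both diagonal entries positive: (-4, -3), (-4, 1), (-1, -3), (-1, 1). Count: 4.

4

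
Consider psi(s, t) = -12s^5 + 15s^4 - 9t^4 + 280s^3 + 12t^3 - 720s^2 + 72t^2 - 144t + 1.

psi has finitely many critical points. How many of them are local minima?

2

psi separates as a function of s plus a function of t, so ∇psi=0 decouples.
∂psi/∂s = -60s(s - 3)(s - 2)(s + 4) = 0 at s ∈ {-4, 0, 2, 3}; ∂psi/∂t = -36(t - 2)(t - 1)(t + 2) = 0 at t ∈ {-2, 1, 2}.
The Hessian is diagonal: diag(psi_ss, psi_tt). Second derivatives: psi_ss(-4)=10080, psi_ss(0)=-1440, psi_ss(2)=720, psi_ss(3)=-1260; psi_tt(-2)=-432, psi_tt(1)=108, psi_tt(2)=-144.
Local minima occur where both diagonal entries positive: (-4, 1), (2, 1). Count: 2.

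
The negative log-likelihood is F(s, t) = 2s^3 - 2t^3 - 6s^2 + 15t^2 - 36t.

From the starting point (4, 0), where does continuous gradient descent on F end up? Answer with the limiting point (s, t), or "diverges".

(2, 2)

F is separable, so gradient descent decouples: s follows -∂F/∂s, t follows -∂F/∂t.
∂F/∂s = 6s(s - 2); at s=4 this is 48, so s decreases.
∂F/∂t = -6(t - 3)(t - 2); at t=0 this is -36, so t increases.
s converges to its nearest critical value 2 (a local min of the s-part); t converges to 2. The iterate converges to (2, 2).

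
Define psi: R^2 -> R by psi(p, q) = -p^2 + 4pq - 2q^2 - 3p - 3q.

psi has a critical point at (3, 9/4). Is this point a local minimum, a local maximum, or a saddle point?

The Hessian of psi is constant: H = [[-2, 4], [4, -4]].
det(H) = (-2)·(-4) − 4² = -8.
Since det(H) < 0, H is indefinite and the critical point is a saddle point.

saddle point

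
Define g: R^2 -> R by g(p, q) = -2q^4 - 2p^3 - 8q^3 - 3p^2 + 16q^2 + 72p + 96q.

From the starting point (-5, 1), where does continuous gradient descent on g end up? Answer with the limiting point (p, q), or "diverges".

g is separable, so gradient descent decouples: p follows -∂g/∂p, q follows -∂g/∂q.
∂g/∂p = -6(p - 3)(p + 4); at p=-5 this is -48, so p increases.
∂g/∂q = -8(q - 2)(q + 2)(q + 3); at q=1 this is 96, so q decreases.
p converges to its nearest critical value -4 (a local min of the p-part); q converges to -2. The iterate converges to (-4, -2).

(-4, -2)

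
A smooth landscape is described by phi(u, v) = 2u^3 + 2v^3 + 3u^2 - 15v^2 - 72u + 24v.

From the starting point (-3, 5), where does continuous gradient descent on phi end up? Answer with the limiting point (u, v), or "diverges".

phi is separable, so gradient descent decouples: u follows -∂phi/∂u, v follows -∂phi/∂v.
∂phi/∂u = 6(u - 3)(u + 4); at u=-3 this is -36, so u increases.
∂phi/∂v = 6(v - 4)(v - 1); at v=5 this is 24, so v decreases.
u converges to its nearest critical value 3 (a local min of the u-part); v converges to 4. The iterate converges to (3, 4).

(3, 4)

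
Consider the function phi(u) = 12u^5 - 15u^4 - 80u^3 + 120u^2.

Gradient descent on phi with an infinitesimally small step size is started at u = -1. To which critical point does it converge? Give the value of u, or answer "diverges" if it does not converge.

0

phi'(u) = 60u(u - 2)(u - 1)(u + 2), so phi'(-1) = -360.
Gradient descent moves in the -phi' direction, i.e. u is increasing.
The nearest critical point in that direction is u = 0, where phi'' = 240 > 0 (a local minimum). The iterate converges there.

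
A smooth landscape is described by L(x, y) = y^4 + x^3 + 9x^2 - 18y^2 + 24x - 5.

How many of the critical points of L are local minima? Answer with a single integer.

L separates as a function of x plus a function of y, so ∇L=0 decouples.
∂L/∂x = 3(x + 2)(x + 4) = 0 at x ∈ {-4, -2}; ∂L/∂y = 4y(y - 3)(y + 3) = 0 at y ∈ {-3, 0, 3}.
The Hessian is diagonal: diag(L_xx, L_yy). Second derivatives: L_xx(-4)=-6, L_xx(-2)=6; L_yy(-3)=72, L_yy(0)=-36, L_yy(3)=72.
Local minima occur where both diagonal entries positive: (-2, -3), (-2, 3). Count: 2.

2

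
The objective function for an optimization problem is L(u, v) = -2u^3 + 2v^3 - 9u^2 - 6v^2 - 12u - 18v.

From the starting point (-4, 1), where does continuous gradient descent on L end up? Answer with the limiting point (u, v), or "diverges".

L is separable, so gradient descent decouples: u follows -∂L/∂u, v follows -∂L/∂v.
∂L/∂u = -6(u + 1)(u + 2); at u=-4 this is -36, so u increases.
∂L/∂v = 6(v - 3)(v + 1); at v=1 this is -24, so v increases.
u converges to its nearest critical value -2 (a local min of the u-part); v converges to 3. The iterate converges to (-2, 3).

(-2, 3)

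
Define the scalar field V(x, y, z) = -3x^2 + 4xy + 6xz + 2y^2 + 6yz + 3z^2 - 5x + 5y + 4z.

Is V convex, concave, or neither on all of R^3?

neither

V is quadratic, so its Hessian is the constant matrix H = [[-6, 4, 6], [4, 4, 6], [6, 6, 6]].
Leading principal minors: -6, -40, 120.
Neither pattern holds ⇒ H is indefinite ⇒ neither convex nor concave.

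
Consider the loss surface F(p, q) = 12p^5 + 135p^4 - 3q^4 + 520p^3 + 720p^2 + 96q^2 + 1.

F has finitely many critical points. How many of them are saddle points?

F separates as a function of p plus a function of q, so ∇F=0 decouples.
∂F/∂p = 60p(p + 2)(p + 3)(p + 4) = 0 at p ∈ {-4, -3, -2, 0}; ∂F/∂q = -12q(q - 4)(q + 4) = 0 at q ∈ {-4, 0, 4}.
The Hessian is diagonal: diag(F_pp, F_qq). Second derivatives: F_pp(-4)=-480, F_pp(-3)=180, F_pp(-2)=-240, F_pp(0)=1440; F_qq(-4)=-384, F_qq(0)=192, F_qq(4)=-384.
Saddle points occur where the two diagonal entries have opposite signs: (-4, 0), (-3, -4), (-3, 4), (-2, 0), (0, -4), (0, 4). Count: 6.

6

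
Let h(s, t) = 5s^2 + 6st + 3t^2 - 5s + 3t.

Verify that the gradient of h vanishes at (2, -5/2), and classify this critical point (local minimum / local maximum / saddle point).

∇h = (10s + 6t - 5, 6s + 6t + 3); substituting (2, -5/2) gives ∇h = (0, 0), so (2, -5/2) is indeed a critical point.
The Hessian of h is constant: H = [[10, 6], [6, 6]].
det(H) = 10·6 − 6² = 24.
det(H) > 0 and tr(H) = 16 > 0, so H is positive definite and the point is a local minimum.

local minimum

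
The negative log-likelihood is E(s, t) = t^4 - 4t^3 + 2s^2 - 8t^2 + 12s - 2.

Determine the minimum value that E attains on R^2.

E(s,t) separates as P(s) + Q(t) − 2, so its minimum is min P + min Q − 2.
P'(s) = 4s + 12 vanishes at s ∈ {-3}; Q'(t) = 4t(t - 4)(t + 1) vanishes at t ∈ {-1, 0, 4}.
Local minima of P (where P''>0): P(-3)=-18. Local minima of Q: Q(-1)=-3, Q(4)=-128.
So the global minimum of E is P(-3) + Q(4) − 2 = -18 − 128 − 2 = -148, attained at (-3, 4).

-148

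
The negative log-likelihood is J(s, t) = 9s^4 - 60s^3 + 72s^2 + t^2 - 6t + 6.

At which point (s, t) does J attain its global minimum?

(4, 3)

J(s,t) separates as P(s) + Q(t) + 6, so its minimum is min P + min Q + 6.
P'(s) = 36s(s - 4)(s - 1) vanishes at s ∈ {0, 1, 4}; Q'(t) = 2(t - 3) vanishes at t ∈ {3}.
Local minima of P (where P''>0): P(0)=0, P(4)=-384. Local minima of Q: Q(3)=-9.
So the global minimum of J is P(4) + Q(3) + 6 = -384 − 9 + 6 = -387, attained at (4, 3).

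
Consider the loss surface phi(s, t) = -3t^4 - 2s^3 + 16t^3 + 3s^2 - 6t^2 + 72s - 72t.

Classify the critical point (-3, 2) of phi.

The mixed partial ∂²phi/∂s∂t is 0, so the Hessian at any point is diag(phi_ss, phi_tt) = diag(6(-2s + 1), 12(-3t^2 + 8t - 1)).
At (-3, 2): H = diag(42, 36).
Both eigenvalues are positive, so H is positive definite: a local minimum.

local minimum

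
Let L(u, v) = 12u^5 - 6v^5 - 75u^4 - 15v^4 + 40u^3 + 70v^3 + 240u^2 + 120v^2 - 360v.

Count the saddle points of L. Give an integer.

8

L separates as a function of u plus a function of v, so ∇L=0 decouples.
∂L/∂u = 60u(u - 4)(u - 2)(u + 1) = 0 at u ∈ {-1, 0, 2, 4}; ∂L/∂v = -30(v - 2)(v - 1)(v + 2)(v + 3) = 0 at v ∈ {-3, -2, 1, 2}.
The Hessian is diagonal: diag(L_uu, L_vv). Second derivatives: L_uu(-1)=-900, L_uu(0)=480, L_uu(2)=-720, L_uu(4)=2400; L_vv(-3)=600, L_vv(-2)=-360, L_vv(1)=360, L_vv(2)=-600.
Saddle points occur where the two diagonal entries have opposite signs: (-1, -3), (-1, 1), (0, -2), (0, 2), (2, -3), (2, 1), (4, -2), (4, 2). Count: 8.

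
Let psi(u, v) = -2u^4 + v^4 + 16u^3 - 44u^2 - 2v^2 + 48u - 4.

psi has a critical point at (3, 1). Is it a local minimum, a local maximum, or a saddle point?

saddle point

The mixed partial ∂²psi/∂u∂v is 0, so the Hessian at any point is diag(psi_uu, psi_vv) = diag(8(-3u^2 + 12u - 11), 4(3v^2 - 1)).
At (3, 1): H = diag(-16, 8).
The eigenvalues have opposite signs, so H is indefinite: a saddle point.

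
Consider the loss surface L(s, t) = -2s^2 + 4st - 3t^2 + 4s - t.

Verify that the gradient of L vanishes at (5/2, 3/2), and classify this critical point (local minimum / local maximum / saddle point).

∇L = (-4s + 4t + 4, 4s - 6t - 1); substituting (5/2, 3/2) gives ∇L = (0, 0), so (5/2, 3/2) is indeed a critical point.
The Hessian of L is constant: H = [[-4, 4], [4, -6]].
det(H) = (-4)·(-6) − 4² = 8.
det(H) > 0 and tr(H) = -10 < 0, so H is negative definite and the point is a local maximum.

local maximum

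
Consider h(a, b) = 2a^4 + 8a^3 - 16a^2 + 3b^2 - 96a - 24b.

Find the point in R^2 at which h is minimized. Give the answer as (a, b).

h(a,b) separates as P(a) + Q(b), so its minimum is min P + min Q.
P'(a) = 8(a - 2)(a + 2)(a + 3) vanishes at a ∈ {-3, -2, 2}; Q'(b) = 6b - 24 vanishes at b ∈ {4}.
Local minima of P (where P''>0): P(-3)=90, P(2)=-160. Local minima of Q: Q(4)=-48.
So the global minimum of h is P(2) + Q(4) = -160 − 48 = -208, attained at (2, 4).

(2, 4)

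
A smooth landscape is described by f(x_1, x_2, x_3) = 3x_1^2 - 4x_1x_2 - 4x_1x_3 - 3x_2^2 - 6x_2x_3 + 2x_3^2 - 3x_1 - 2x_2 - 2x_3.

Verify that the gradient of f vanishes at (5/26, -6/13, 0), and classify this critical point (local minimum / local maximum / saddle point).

∇f = (6x_1 - 4x_2 - 4x_3 - 3, -4x_1 - 6x_2 - 6x_3 - 2, -4x_1 - 6x_2 + 4x_3 - 2); substituting (5/26, -6/13, 0) gives ∇f = (0, 0, 0), so (5/26, -6/13, 0) is indeed a critical point.
The Hessian is constant: H = [[6, -4, -4], [-4, -6, -6], [-4, -6, 4]].
Leading principal minors: Δ₁ = 6, Δ₂ = -52, Δ₃ = -520.
The minors fit neither the all-positive nor the alternating-sign pattern, so H is indefinite: a saddle point.

saddle point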